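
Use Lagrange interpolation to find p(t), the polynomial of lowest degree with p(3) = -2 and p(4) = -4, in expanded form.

Build the Lagrange basis polynomials:
L_0(t) = (t - 4) / [-1] = -t + 4
L_1(t) = (t - 3) / [1] = t - 3
p(t) = (-2)·L_0 + (-4)·L_1
  (-2)·L_0(t) = 2t - 8
  (-4)·L_1(t) = -4t + 12
Adding term by term: -2t + 4

p(t) = -2t + 4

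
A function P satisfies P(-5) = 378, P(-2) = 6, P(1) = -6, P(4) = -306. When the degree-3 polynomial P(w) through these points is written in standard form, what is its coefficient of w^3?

-4

L_0(w) = (w + 2)(w - 1)(w - 4) / [-162] = -(1/162)w^3 + (1/54)w^2 + (1/27)w - 4/81
L_1(w) = (w + 5)(w - 1)(w - 4) / [54] = (1/54)w^3 - (7/18)w + 10/27
L_2(w) = (w + 5)(w + 2)(w - 4) / [-54] = -(1/54)w^3 - (1/18)w^2 + (1/3)w + 20/27
L_3(w) = (w + 5)(w + 2)(w - 1) / [162] = (1/162)w^3 + (1/27)w^2 + (1/54)w - 5/81
P(w) = 378·L_0 + 6·L_1 + (-6)·L_2 + (-306)·L_3
Only the coefficient of w^3 is needed; take it from each L_i and combine:
378·(-1/162) + 6·(1/54) + (-6)·(-1/54) + (-306)·(1/162) = -4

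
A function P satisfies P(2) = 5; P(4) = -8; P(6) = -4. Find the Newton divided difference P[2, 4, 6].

P[2,4] = (-8 - 5) / (4 - 2) = -13/2
P[4,6] = (-4 - (-8)) / (6 - 4) = 2
P[2,4,6] = (2 - (-13/2)) / (6 - 2) = 17/8

17/8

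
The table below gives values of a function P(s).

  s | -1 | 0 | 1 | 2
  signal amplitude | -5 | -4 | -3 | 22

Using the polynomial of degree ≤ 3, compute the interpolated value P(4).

240

Using Newton's divided-difference form:
P[-1,0] = (-4 - (-5)) / (0 - (-1)) = 1
P[0,1] = (-3 - (-4)) / (1 - 0) = 1
P[1,2] = (22 - (-3)) / (2 - 1) = 25
P[-1,0,1] = (1 - 1) / (1 - (-1)) = 0
P[0,1,2] = (25 - 1) / (2 - 0) = 12
P[-1,0,1,2] = (12 - 0) / (2 - (-1)) = 4
P(4) = -5 + 1·(5) + 0·(5)·(4) + 4·(5)·(4)·(3) = 240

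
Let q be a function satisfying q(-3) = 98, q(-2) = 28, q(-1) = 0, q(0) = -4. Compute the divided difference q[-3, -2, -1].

q[-3,-2] = (28 - 98) / (-2 - (-3)) = -70
q[-2,-1] = (0 - 28) / (-1 - (-2)) = -28
q[-3,-2,-1] = (-28 - (-70)) / (-1 - (-3)) = 21

21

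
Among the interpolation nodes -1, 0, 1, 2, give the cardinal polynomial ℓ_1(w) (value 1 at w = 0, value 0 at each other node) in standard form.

ℓ_1(w) = (w + 1)(w - 1)(w - 2) / [(1)·(-1)·(-2)]
       = (w^3 - 2w^2 - w + 2) / (2)

ℓ_1(w) = (1/2)w^3 - w^2 - (1/2)w + 1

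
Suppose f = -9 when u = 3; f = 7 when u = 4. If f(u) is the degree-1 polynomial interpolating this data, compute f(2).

L_0(2) = (-2)/[(-1)] = 2
L_1(2) = (-1)/[(1)] = -1
Sum: (-9)·(2) + 7·(-1) = -25

-25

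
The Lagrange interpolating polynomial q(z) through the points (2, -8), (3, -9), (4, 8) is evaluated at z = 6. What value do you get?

96

Evaluate each Lagrange basis at z = 6:
L_0(6) = (3)·(2)/[(-1)·(-2)] = 3
L_1(6) = (4)·(2)/[(1)·(-1)] = -8
L_2(6) = (4)·(3)/[(2)·(1)] = 6
Sum: (-8)·(3) + (-9)·(-8) + 8·(6) = 96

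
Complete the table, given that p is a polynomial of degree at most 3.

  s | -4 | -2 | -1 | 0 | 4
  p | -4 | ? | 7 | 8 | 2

19/4

The 4 known values determine p uniquely (degree ≤ 3).
L_0(-2) = (-1)·(-2)·(-6)/[(-3)·(-4)·(-8)] = 1/8
L_1(-2) = (2)·(-2)·(-6)/[(3)·(-1)·(-5)] = 8/5
L_2(-2) = (2)·(-1)·(-6)/[(4)·(1)·(-4)] = -3/4
L_3(-2) = (2)·(-1)·(-2)/[(8)·(5)·(4)] = 1/40
Sum: (-4)·(1/8) + 7·(8/5) + 8·(-3/4) + 2·(1/40) = 19/4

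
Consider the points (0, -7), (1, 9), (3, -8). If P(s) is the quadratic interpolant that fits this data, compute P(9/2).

-509/8

Using Newton's divided-difference form:
P[0,1] = (9 - (-7)) / (1 - 0) = 16
P[1,3] = (-8 - 9) / (3 - 1) = -17/2
P[0,1,3] = (-17/2 - 16) / (3 - 0) = -49/6
P(9/2) = -7 + 16·(9/2) + (-49/6)·(9/2)·(7/2) = -509/8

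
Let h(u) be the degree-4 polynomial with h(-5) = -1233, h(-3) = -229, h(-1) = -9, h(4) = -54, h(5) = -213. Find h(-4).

-582

Evaluate each Lagrange basis at u = -4:
L_0(-4) = (-1)·(-3)·(-8)·(-9)/[(-2)·(-4)·(-9)·(-10)] = 3/10
L_1(-4) = (1)·(-3)·(-8)·(-9)/[(2)·(-2)·(-7)·(-8)] = 27/28
L_2(-4) = (1)·(-1)·(-8)·(-9)/[(4)·(2)·(-5)·(-6)] = -3/10
L_3(-4) = (1)·(-1)·(-3)·(-9)/[(9)·(7)·(5)·(-1)] = 3/35
L_4(-4) = (1)·(-1)·(-3)·(-8)/[(10)·(8)·(6)·(1)] = -1/20
Sum: (-1233)·(3/10) + (-229)·(27/28) + (-9)·(-3/10) + (-54)·(3/35) + (-213)·(-1/20) = -582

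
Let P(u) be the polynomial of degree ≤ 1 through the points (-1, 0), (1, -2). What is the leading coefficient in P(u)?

The leading coefficient equals the top divided difference P[-1,1].
P[-1,1] = (-2 - 0) / (1 - (-1)) = -1

-1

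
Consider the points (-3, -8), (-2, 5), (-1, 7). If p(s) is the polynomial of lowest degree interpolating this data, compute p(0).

-2

Using Newton's divided-difference form:
p[-3,-2] = (5 - (-8)) / (-2 - (-3)) = 13
p[-2,-1] = (7 - 5) / (-1 - (-2)) = 2
p[-3,-2,-1] = (2 - 13) / (-1 - (-3)) = -11/2
p(0) = -8 + 13·(3) + (-11/2)·(3)·(2) = -2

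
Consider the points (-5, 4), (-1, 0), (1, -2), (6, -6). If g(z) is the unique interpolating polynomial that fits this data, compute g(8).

Evaluate each Lagrange basis at z = 8:
L_0(8) = (9)·(7)·(2)/[(-4)·(-6)·(-11)] = -21/44
L_1(8) = (13)·(7)·(2)/[(4)·(-2)·(-7)] = 13/4
L_2(8) = (13)·(9)·(2)/[(6)·(2)·(-5)] = -39/10
L_3(8) = (13)·(9)·(7)/[(11)·(7)·(5)] = 117/55
Sum: 4·(-21/44) + 0 + (-2)·(-39/10) + (-6)·(117/55) = -378/55

-378/55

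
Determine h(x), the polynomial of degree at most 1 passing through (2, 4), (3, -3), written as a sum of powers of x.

h(x) = -7x + 18

Build the Lagrange basis polynomials:
L_0(x) = (x - 3) / [-1] = -x + 3
L_1(x) = (x - 2) / [1] = x - 2
h(x) = 4·L_0 + (-3)·L_1
  4·L_0(x) = -4x + 12
  (-3)·L_1(x) = -3x + 6
Adding term by term: -7x + 18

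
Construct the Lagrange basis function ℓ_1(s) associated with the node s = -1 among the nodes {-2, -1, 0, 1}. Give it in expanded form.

ℓ_1(s) = (1/2)s^3 + (1/2)s^2 - s

ℓ_1(s) = (s + 2)s(s - 1) / [(1)·(-1)·(-2)]
       = (s^3 + s^2 - 2s) / (2)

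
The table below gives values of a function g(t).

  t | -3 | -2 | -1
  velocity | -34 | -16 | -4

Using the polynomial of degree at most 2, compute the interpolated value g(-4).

Evaluate each Lagrange basis at t = -4:
L_0(-4) = (-2)·(-3)/[(-1)·(-2)] = 3
L_1(-4) = (-1)·(-3)/[(1)·(-1)] = -3
L_2(-4) = (-1)·(-2)/[(2)·(1)] = 1
Sum: (-34)·(3) + (-16)·(-3) + (-4)·(1) = -58

-58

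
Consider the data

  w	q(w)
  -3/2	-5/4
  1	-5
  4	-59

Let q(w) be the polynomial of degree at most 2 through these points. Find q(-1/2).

Using Newton's divided-difference form:
q[-3/2,1] = (-5 - (-5/4)) / (1 - (-3/2)) = -3/2
q[1,4] = (-59 - (-5)) / (4 - 1) = -18
q[-3/2,1,4] = (-18 - (-3/2)) / (4 - (-3/2)) = -3
q(-1/2) = -5/4 + (-3/2)·(1) + (-3)·(1)·(-3/2) = 7/4

7/4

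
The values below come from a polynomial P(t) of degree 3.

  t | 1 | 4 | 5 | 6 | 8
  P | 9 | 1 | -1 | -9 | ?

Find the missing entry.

The 4 known values determine P uniquely (degree ≤ 3).
L_0(8) = (4)·(3)·(2)/[(-3)·(-4)·(-5)] = -2/5
L_1(8) = (7)·(3)·(2)/[(3)·(-1)·(-2)] = 7
L_2(8) = (7)·(4)·(2)/[(4)·(1)·(-1)] = -14
L_3(8) = (7)·(4)·(3)/[(5)·(2)·(1)] = 42/5
Sum: 9·(-2/5) + 1·(7) + (-1)·(-14) + (-9)·(42/5) = -291/5

-291/5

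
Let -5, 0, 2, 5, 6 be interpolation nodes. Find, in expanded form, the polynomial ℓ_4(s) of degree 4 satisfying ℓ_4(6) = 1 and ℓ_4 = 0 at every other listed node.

ℓ_4(s) = (s + 5)s(s - 2)(s - 5) / [(11)·(6)·(4)·(1)]
       = (s^4 - 2s^3 - 25s^2 + 50s) / (264)

ℓ_4(s) = (1/264)s^4 - (1/132)s^3 - (25/264)s^2 + (25/132)s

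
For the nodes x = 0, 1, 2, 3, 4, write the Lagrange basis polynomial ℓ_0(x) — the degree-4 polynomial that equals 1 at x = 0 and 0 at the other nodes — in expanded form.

ℓ_0(x) = (x - 1)(x - 2)(x - 3)(x - 4) / [(-1)·(-2)·(-3)·(-4)]
       = (x^4 - 10x^3 + 35x^2 - 50x + 24) / (24)

ℓ_0(x) = (1/24)x^4 - (5/12)x^3 + (35/24)x^2 - (25/12)x + 1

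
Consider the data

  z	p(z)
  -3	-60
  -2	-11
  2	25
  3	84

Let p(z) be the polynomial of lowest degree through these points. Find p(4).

199

Evaluate each Lagrange basis at z = 4:
L_0(4) = (6)·(2)·(1)/[(-1)·(-5)·(-6)] = -2/5
L_1(4) = (7)·(2)·(1)/[(1)·(-4)·(-5)] = 7/10
L_2(4) = (7)·(6)·(1)/[(5)·(4)·(-1)] = -21/10
L_3(4) = (7)·(6)·(2)/[(6)·(5)·(1)] = 14/5
Sum: (-60)·(-2/5) + (-11)·(7/10) + 25·(-21/10) + 84·(14/5) = 199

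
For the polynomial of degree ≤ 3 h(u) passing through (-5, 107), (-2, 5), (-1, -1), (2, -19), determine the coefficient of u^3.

Build the Lagrange basis polynomials:
L_0(u) = (u + 2)(u + 1)(u - 2) / [-84] = -(1/84)u^3 - (1/84)u^2 + (1/21)u + 1/21
L_1(u) = (u + 5)(u + 1)(u - 2) / [12] = (1/12)u^3 + (1/3)u^2 - (7/12)u - 5/6
L_2(u) = (u + 5)(u + 2)(u - 2) / [-12] = -(1/12)u^3 - (5/12)u^2 + (1/3)u + 5/3
L_3(u) = (u + 5)(u + 2)(u + 1) / [84] = (1/84)u^3 + (2/21)u^2 + (17/84)u + 5/42
h(u) = 107·L_0 + 5·L_1 + (-1)·L_2 + (-19)·L_3
Only the coefficient of u^3 is needed; take it from each L_i and combine:
107·(-1/84) + 5·(1/12) + (-1)·(-1/12) + (-19)·(1/84) = -1

-1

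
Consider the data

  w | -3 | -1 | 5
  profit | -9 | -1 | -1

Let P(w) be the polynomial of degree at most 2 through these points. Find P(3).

3

Evaluate each Lagrange basis at w = 3:
L_0(3) = (4)·(-2)/[(-2)·(-8)] = -1/2
L_1(3) = (6)·(-2)/[(2)·(-6)] = 1
L_2(3) = (6)·(4)/[(8)·(6)] = 1/2
Sum: (-9)·(-1/2) + (-1)·(1) + (-1)·(1/2) = 3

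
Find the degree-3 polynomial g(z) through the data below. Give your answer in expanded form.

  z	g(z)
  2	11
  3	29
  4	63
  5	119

Newton's divided differences:
g[2,3] = (29 - 11) / (3 - 2) = 18
g[3,4] = (63 - 29) / (4 - 3) = 34
g[4,5] = (119 - 63) / (5 - 4) = 56
g[2,3,4] = (34 - 18) / (4 - 2) = 8
g[3,4,5] = (56 - 34) / (5 - 3) = 11
g[2,3,4,5] = (11 - 8) / (5 - 2) = 1
g(z) = 11 + 18·(z - 2) + 8·(z - 2)(z - 3) + 1·(z - 2)(z - 3)(z - 4)
Expanding: g(z) = z^3 - z^2 + 4z - 1

g(z) = z^3 - z^2 + 4z - 1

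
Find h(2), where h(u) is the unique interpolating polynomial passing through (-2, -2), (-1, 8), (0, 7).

-28

Using Newton's divided-difference form:
h[-2,-1] = (8 - (-2)) / (-1 - (-2)) = 10
h[-1,0] = (7 - 8) / (0 - (-1)) = -1
h[-2,-1,0] = (-1 - 10) / (0 - (-2)) = -11/2
h(2) = -2 + 10·(4) + (-11/2)·(4)·(3) = -28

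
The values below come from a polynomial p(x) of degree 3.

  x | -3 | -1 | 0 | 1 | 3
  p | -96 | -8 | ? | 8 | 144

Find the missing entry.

The 4 known values determine p uniquely (degree ≤ 3).
L_0(0) = (1)·(-1)·(-3)/[(-2)·(-4)·(-6)] = -1/16
L_1(0) = (3)·(-1)·(-3)/[(2)·(-2)·(-4)] = 9/16
L_2(0) = (3)·(1)·(-3)/[(4)·(2)·(-2)] = 9/16
L_3(0) = (3)·(1)·(-1)/[(6)·(4)·(2)] = -1/16
Sum: (-96)·(-1/16) + (-8)·(9/16) + 8·(9/16) + 144·(-1/16) = -3

-3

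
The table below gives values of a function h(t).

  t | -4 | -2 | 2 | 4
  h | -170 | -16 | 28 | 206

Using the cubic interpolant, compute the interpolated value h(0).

2

Evaluate each Lagrange basis at t = 0:
L_0(0) = (2)·(-2)·(-4)/[(-2)·(-6)·(-8)] = -1/6
L_1(0) = (4)·(-2)·(-4)/[(2)·(-4)·(-6)] = 2/3
L_2(0) = (4)·(2)·(-4)/[(6)·(4)·(-2)] = 2/3
L_3(0) = (4)·(2)·(-2)/[(8)·(6)·(2)] = -1/6
Sum: (-170)·(-1/6) + (-16)·(2/3) + 28·(2/3) + 206·(-1/6) = 2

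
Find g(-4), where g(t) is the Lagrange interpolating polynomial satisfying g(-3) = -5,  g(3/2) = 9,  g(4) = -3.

-4513/315

Evaluate each Lagrange basis at t = -4:
L_0(-4) = (-11/2)·(-8)/[(-9/2)·(-7)] = 88/63
L_1(-4) = (-1)·(-8)/[(9/2)·(-5/2)] = -32/45
L_2(-4) = (-1)·(-11/2)/[(7)·(5/2)] = 11/35
Sum: (-5)·(88/63) + 9·(-32/45) + (-3)·(11/35) = -4513/315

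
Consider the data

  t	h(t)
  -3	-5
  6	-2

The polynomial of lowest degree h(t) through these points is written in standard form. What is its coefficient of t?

The leading coefficient equals the top divided difference h[-3,6].
h[-3,6] = (-2 - (-5)) / (6 - (-3)) = 1/3

1/3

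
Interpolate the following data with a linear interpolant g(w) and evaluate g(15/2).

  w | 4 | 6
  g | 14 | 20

Evaluate each Lagrange basis at w = 15/2:
L_0(15/2) = (3/2)/[(-2)] = -3/4
L_1(15/2) = (7/2)/[(2)] = 7/4
Sum: 14·(-3/4) + 20·(7/4) = 49/2

49/2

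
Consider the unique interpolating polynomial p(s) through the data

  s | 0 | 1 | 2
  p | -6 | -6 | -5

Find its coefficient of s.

-1/2

L_0(s) = (s - 1)(s - 2) / [2] = (1/2)s^2 - (3/2)s + 1
L_1(s) = s(s - 2) / [-1] = -s^2 + 2s
L_2(s) = s(s - 1) / [2] = (1/2)s^2 - (1/2)s
p(s) = (-6)·L_0 + (-6)·L_1 + (-5)·L_2
Only the coefficient of s is needed; take it from each L_i and combine:
(-6)·(-3/2) + (-6)·(2) + (-5)·(-1/2) = -1/2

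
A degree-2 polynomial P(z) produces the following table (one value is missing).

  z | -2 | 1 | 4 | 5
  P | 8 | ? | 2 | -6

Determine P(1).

14

The 3 known values determine P uniquely (degree ≤ 2).
Evaluate each Lagrange basis at z = 1:
L_0(1) = (-3)·(-4)/[(-6)·(-7)] = 2/7
L_1(1) = (3)·(-4)/[(6)·(-1)] = 2
L_2(1) = (3)·(-3)/[(7)·(1)] = -9/7
Sum: 8·(2/7) + 2·(2) + (-6)·(-9/7) = 14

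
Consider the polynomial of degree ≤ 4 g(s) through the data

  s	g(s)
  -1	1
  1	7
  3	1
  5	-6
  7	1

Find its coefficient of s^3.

L_0(s) = (s - 1)(s - 3)(s - 5)(s - 7) / [384] = (1/384)s^4 - (1/24)s^3 + (43/192)s^2 - (11/24)s + 35/128
L_1(s) = (s + 1)(s - 3)(s - 5)(s - 7) / [-96] = -(1/96)s^4 + (7/48)s^3 - (7/12)s^2 + (17/48)s + 35/32
L_2(s) = (s + 1)(s - 1)(s - 5)(s - 7) / [64] = (1/64)s^4 - (3/16)s^3 + (17/32)s^2 + (3/16)s - 35/64
L_3(s) = (s + 1)(s - 1)(s - 3)(s - 7) / [-96] = -(1/96)s^4 + (5/48)s^3 - (5/24)s^2 - (5/48)s + 7/32
L_4(s) = (s + 1)(s - 1)(s - 3)(s - 5) / [384] = (1/384)s^4 - (1/48)s^3 + (7/192)s^2 + (1/48)s - 5/128
g(s) = 1·L_0 + 7·L_1 + 1·L_2 + (-6)·L_3 + 1·L_4
Only the coefficient of s^3 is needed; take it from each L_i and combine:
1·(-1/24) + 7·(7/48) + 1·(-3/16) + (-6)·(5/48) + 1·(-1/48) = 7/48

7/48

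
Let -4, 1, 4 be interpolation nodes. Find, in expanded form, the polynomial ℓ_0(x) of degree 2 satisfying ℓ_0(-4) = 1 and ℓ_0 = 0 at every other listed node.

ℓ_0(x) = (x - 1)(x - 4) / [(-5)·(-8)]
       = (x^2 - 5x + 4) / (40)

ℓ_0(x) = (1/40)x^2 - (1/8)x + 1/10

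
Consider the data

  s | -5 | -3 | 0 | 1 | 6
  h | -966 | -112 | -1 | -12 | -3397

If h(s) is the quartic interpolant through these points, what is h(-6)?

Evaluate each Lagrange basis at s = -6:
L_0(-6) = (-3)·(-6)·(-7)·(-12)/[(-2)·(-5)·(-6)·(-11)] = 126/55
L_1(-6) = (-1)·(-6)·(-7)·(-12)/[(2)·(-3)·(-4)·(-9)] = -7/3
L_2(-6) = (-1)·(-3)·(-7)·(-12)/[(5)·(3)·(-1)·(-6)] = 14/5
L_3(-6) = (-1)·(-3)·(-6)·(-12)/[(6)·(4)·(1)·(-5)] = -9/5
L_4(-6) = (-1)·(-3)·(-6)·(-7)/[(11)·(9)·(6)·(5)] = 7/165
Sum: (-966)·(126/55) + (-112)·(-7/3) + (-1)·(14/5) + (-12)·(-9/5) + (-3397)·(7/165) = -2077

-2077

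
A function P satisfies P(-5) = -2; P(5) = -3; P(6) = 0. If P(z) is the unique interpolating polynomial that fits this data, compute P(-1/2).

L_0(-1/2) = (-11/2)·(-13/2)/[(-10)·(-11)] = 13/40
L_1(-1/2) = (9/2)·(-13/2)/[(10)·(-1)] = 117/40
L_2(-1/2) = (9/2)·(-11/2)/[(11)·(1)] = -9/4
Sum: (-2)·(13/40) + (-3)·(117/40) + 0 = -377/40

-377/40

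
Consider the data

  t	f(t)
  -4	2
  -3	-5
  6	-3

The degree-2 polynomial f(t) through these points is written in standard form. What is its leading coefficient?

13/18

The leading coefficient equals the top divided difference f[-4,-3,6].
f[-4,-3] = (-5 - 2) / (-3 - (-4)) = -7
f[-3,6] = (-3 - (-5)) / (6 - (-3)) = 2/9
f[-4,-3,6] = (2/9 - (-7)) / (6 - (-4)) = 13/18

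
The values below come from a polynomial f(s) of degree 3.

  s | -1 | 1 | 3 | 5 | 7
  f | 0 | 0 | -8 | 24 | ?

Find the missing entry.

The 4 known values determine f uniquely (degree ≤ 3).
Evaluate each Lagrange basis at s = 7:
L_0(7) = (6)·(4)·(2)/[(-2)·(-4)·(-6)] = -1
L_1(7) = (8)·(4)·(2)/[(2)·(-2)·(-4)] = 4
L_2(7) = (8)·(6)·(2)/[(4)·(2)·(-2)] = -6
L_3(7) = (8)·(6)·(4)/[(6)·(4)·(2)] = 4
Sum: 0 + 0 + (-8)·(-6) + 24·(4) = 144

144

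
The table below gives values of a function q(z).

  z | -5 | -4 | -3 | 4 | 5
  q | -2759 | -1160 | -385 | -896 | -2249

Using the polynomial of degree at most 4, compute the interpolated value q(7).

-8915

Evaluate each Lagrange basis at z = 7:
L_0(7) = (11)·(10)·(3)·(2)/[(-1)·(-2)·(-9)·(-10)] = 11/3
L_1(7) = (12)·(10)·(3)·(2)/[(1)·(-1)·(-8)·(-9)] = -10
L_2(7) = (12)·(11)·(3)·(2)/[(2)·(1)·(-7)·(-8)] = 99/14
L_3(7) = (12)·(11)·(10)·(2)/[(9)·(8)·(7)·(-1)] = -110/21
L_4(7) = (12)·(11)·(10)·(3)/[(10)·(9)·(8)·(1)] = 11/2
Sum: (-2759)·(11/3) + (-1160)·(-10) + (-385)·(99/14) + (-896)·(-110/21) + (-2249)·(11/2) = -8915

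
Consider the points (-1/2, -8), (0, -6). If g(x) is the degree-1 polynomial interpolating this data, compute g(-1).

L_0(-1) = (-1)/[(-1/2)] = 2
L_1(-1) = (-1/2)/[(1/2)] = -1
Sum: (-8)·(2) + (-6)·(-1) = -10

-10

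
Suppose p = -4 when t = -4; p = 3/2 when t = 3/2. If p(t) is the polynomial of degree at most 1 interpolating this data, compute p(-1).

Evaluate each Lagrange basis at t = -1:
L_0(-1) = (-5/2)/[(-11/2)] = 5/11
L_1(-1) = (3)/[(11/2)] = 6/11
Sum: (-4)·(5/11) + 3/2·(6/11) = -1

-1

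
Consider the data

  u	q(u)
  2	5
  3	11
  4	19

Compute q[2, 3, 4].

1

q[2,3] = (11 - 5) / (3 - 2) = 6
q[3,4] = (19 - 11) / (4 - 3) = 8
q[2,3,4] = (8 - 6) / (4 - 2) = 1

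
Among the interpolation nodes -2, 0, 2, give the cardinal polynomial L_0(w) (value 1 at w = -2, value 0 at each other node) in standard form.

L_0(w) = w(w - 2) / [(-2)·(-4)]
       = (w^2 - 2w) / (8)

L_0(w) = (1/8)w^2 - (1/4)w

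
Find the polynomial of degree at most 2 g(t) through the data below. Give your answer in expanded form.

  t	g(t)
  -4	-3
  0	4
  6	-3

g(t) = -(7/24)t^2 + (7/12)t + 4

Build the Lagrange basis polynomials:
L_0(t) = t(t - 6) / [40] = (1/40)t^2 - (3/20)t
L_1(t) = (t + 4)(t - 6) / [-24] = -(1/24)t^2 + (1/12)t + 1
L_2(t) = (t + 4)t / [60] = (1/60)t^2 + (1/15)t
g(t) = (-3)·L_0 + 4·L_1 + (-3)·L_2
  (-3)·L_0(t) = -(3/40)t^2 + (9/20)t
  4·L_1(t) = -(1/6)t^2 + (1/3)t + 4
  (-3)·L_2(t) = -(1/20)t^2 - (1/5)t
Adding term by term: -(7/24)t^2 + (7/12)t + 4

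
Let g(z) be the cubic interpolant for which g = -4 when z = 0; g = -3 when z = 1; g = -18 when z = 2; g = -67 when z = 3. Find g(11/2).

-3651/8

Evaluate each Lagrange basis at z = 11/2:
L_0(11/2) = (9/2)·(7/2)·(5/2)/[(-1)·(-2)·(-3)] = -105/16
L_1(11/2) = (11/2)·(7/2)·(5/2)/[(1)·(-1)·(-2)] = 385/16
L_2(11/2) = (11/2)·(9/2)·(5/2)/[(2)·(1)·(-1)] = -495/16
L_3(11/2) = (11/2)·(9/2)·(7/2)/[(3)·(2)·(1)] = 231/16
Sum: (-4)·(-105/16) + (-3)·(385/16) + (-18)·(-495/16) + (-67)·(231/16) = -3651/8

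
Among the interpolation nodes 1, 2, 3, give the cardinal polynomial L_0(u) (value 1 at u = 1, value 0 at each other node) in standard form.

L_0(u) = (1/2)u^2 - (5/2)u + 3

L_0(u) = (u - 2)(u - 3) / [(-1)·(-2)]
       = (u^2 - 5u + 6) / (2)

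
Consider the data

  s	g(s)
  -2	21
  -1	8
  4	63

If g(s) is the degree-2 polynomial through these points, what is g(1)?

L_0(1) = (2)·(-3)/[(-1)·(-6)] = -1
L_1(1) = (3)·(-3)/[(1)·(-5)] = 9/5
L_2(1) = (3)·(2)/[(6)·(5)] = 1/5
Sum: 21·(-1) + 8·(9/5) + 63·(1/5) = 6

6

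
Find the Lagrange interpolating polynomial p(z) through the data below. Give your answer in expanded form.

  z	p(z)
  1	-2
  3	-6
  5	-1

p(z) = (9/8)z^2 - (13/2)z + 27/8

Build the Lagrange basis polynomials:
L_0(z) = (z - 3)(z - 5) / [8] = (1/8)z^2 - z + 15/8
L_1(z) = (z - 1)(z - 5) / [-4] = -(1/4)z^2 + (3/2)z - 5/4
L_2(z) = (z - 1)(z - 3) / [8] = (1/8)z^2 - (1/2)z + 3/8
p(z) = (-2)·L_0 + (-6)·L_1 + (-1)·L_2
  (-2)·L_0(z) = -(1/4)z^2 + 2z - 15/4
  (-6)·L_1(z) = (3/2)z^2 - 9z + 15/2
  (-1)·L_2(z) = -(1/8)z^2 + (1/2)z - 3/8
Adding term by term: (9/8)z^2 - (13/2)z + 27/8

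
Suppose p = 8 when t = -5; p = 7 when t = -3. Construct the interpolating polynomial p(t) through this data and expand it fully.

p(t) = -(1/2)t + 11/2

Build the Lagrange basis polynomials:
L_0(t) = (t + 3) / [-2] = -(1/2)t - 3/2
L_1(t) = (t + 5) / [2] = (1/2)t + 5/2
p(t) = 8·L_0 + 7·L_1
  8·L_0(t) = -4t - 12
  7·L_1(t) = (7/2)t + 35/2
Adding term by term: -(1/2)t + 11/2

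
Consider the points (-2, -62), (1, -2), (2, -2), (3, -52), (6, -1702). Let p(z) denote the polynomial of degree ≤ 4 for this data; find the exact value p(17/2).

Evaluate each Lagrange basis at z = 17/2:
L_0(17/2) = (15/2)·(13/2)·(11/2)·(5/2)/[(-3)·(-4)·(-5)·(-8)] = 715/512
L_1(17/2) = (21/2)·(13/2)·(11/2)·(5/2)/[(3)·(-1)·(-2)·(-5)] = -1001/32
L_2(17/2) = (21/2)·(15/2)·(11/2)·(5/2)/[(4)·(1)·(-1)·(-4)] = 17325/256
L_3(17/2) = (21/2)·(15/2)·(13/2)·(5/2)/[(5)·(2)·(1)·(-3)] = -1365/32
L_4(17/2) = (21/2)·(15/2)·(13/2)·(11/2)/[(8)·(5)·(4)·(3)] = 3003/512
Sum: (-62)·(715/512) + (-2)·(-1001/32) + (-2)·(17325/256) + (-52)·(-1365/32) + (-1702)·(3003/512) = -63391/8

-63391/8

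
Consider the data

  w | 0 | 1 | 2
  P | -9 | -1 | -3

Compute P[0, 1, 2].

-5

P[0,1] = (-1 - (-9)) / (1 - 0) = 8
P[1,2] = (-3 - (-1)) / (2 - 1) = -2
P[0,1,2] = (-2 - 8) / (2 - 0) = -5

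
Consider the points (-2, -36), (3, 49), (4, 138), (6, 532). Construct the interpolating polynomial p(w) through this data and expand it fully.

p(w) = 3w^3 - 3w^2 - w - 2

Newton's divided differences:
p[-2,3] = (49 - (-36)) / (3 - (-2)) = 17
p[3,4] = (138 - 49) / (4 - 3) = 89
p[4,6] = (532 - 138) / (6 - 4) = 197
p[-2,3,4] = (89 - 17) / (4 - (-2)) = 12
p[3,4,6] = (197 - 89) / (6 - 3) = 36
p[-2,3,4,6] = (36 - 12) / (6 - (-2)) = 3
p(w) = -36 + 17·(w + 2) + 12·(w + 2)(w - 3) + 3·(w + 2)(w - 3)(w - 4)
Expanding: p(w) = 3w^3 - 3w^2 - w - 2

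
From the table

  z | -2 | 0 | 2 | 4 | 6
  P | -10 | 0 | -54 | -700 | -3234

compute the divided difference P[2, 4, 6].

P[2,4] = (-700 - (-54)) / (4 - 2) = -323
P[4,6] = (-3234 - (-700)) / (6 - 4) = -1267
P[2,4,6] = (-1267 - (-323)) / (6 - 2) = -236

-236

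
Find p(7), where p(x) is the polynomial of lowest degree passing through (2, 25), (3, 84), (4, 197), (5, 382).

L_0(7) = (4)·(3)·(2)/[(-1)·(-2)·(-3)] = -4
L_1(7) = (5)·(3)·(2)/[(1)·(-1)·(-2)] = 15
L_2(7) = (5)·(4)·(2)/[(2)·(1)·(-1)] = -20
L_3(7) = (5)·(4)·(3)/[(3)·(2)·(1)] = 10
Sum: 25·(-4) + 84·(15) + 197·(-20) + 382·(10) = 1040

1040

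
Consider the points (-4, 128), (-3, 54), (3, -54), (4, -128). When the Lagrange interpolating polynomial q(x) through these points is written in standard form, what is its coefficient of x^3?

-2

The leading coefficient equals the top divided difference q[-4,-3,3,4].
q[-4,-3] = (54 - 128) / (-3 - (-4)) = -74
q[-3,3] = (-54 - 54) / (3 - (-3)) = -18
q[3,4] = (-128 - (-54)) / (4 - 3) = -74
q[-4,-3,3] = (-18 - (-74)) / (3 - (-4)) = 8
q[-3,3,4] = (-74 - (-18)) / (4 - (-3)) = -8
q[-4,-3,3,4] = (-8 - 8) / (4 - (-4)) = -2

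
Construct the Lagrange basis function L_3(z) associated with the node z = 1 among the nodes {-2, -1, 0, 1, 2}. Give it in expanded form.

L_3(z) = (z + 2)(z + 1)z(z - 2) / [(3)·(2)·(1)·(-1)]
       = (z^4 + z^3 - 4z^2 - 4z) / (-6)

L_3(z) = -(1/6)z^4 - (1/6)z^3 + (2/3)z^2 + (2/3)z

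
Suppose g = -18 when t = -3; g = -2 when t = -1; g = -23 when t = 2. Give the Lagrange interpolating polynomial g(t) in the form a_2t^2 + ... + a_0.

L_0(t) = (t + 1)(t - 2) / [10] = (1/10)t^2 - (1/10)t - 1/5
L_1(t) = (t + 3)(t - 2) / [-6] = -(1/6)t^2 - (1/6)t + 1
L_2(t) = (t + 3)(t + 1) / [15] = (1/15)t^2 + (4/15)t + 1/5
g(t) = (-18)·L_0 + (-2)·L_1 + (-23)·L_2
  (-18)·L_0(t) = -(9/5)t^2 + (9/5)t + 18/5
  (-2)·L_1(t) = (1/3)t^2 + (1/3)t - 2
  (-23)·L_2(t) = -(23/15)t^2 - (92/15)t - 23/5
Adding term by term: -3t^2 - 4t - 3

g(t) = -3t^2 - 4t - 3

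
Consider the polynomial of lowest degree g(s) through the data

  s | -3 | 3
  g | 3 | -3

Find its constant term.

L_0(s) = (s - 3) / [-6] = -(1/6)s + 1/2
L_1(s) = (s + 3) / [6] = (1/6)s + 1/2
g(s) = 3·L_0 + (-3)·L_1
Only the constant term is needed; take it from each L_i and combine:
3·(1/2) + (-3)·(1/2) = 0

0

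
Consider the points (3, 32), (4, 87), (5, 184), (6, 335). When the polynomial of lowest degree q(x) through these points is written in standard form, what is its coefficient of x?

L_0(x) = (x - 4)(x - 5)(x - 6) / [-6] = -(1/6)x^3 + (5/2)x^2 - (37/3)x + 20
L_1(x) = (x - 3)(x - 5)(x - 6) / [2] = (1/2)x^3 - 7x^2 + (63/2)x - 45
L_2(x) = (x - 3)(x - 4)(x - 6) / [-2] = -(1/2)x^3 + (13/2)x^2 - 27x + 36
L_3(x) = (x - 3)(x - 4)(x - 5) / [6] = (1/6)x^3 - 2x^2 + (47/6)x - 10
q(x) = 32·L_0 + 87·L_1 + 184·L_2 + 335·L_3
Only the coefficient of x is needed; take it from each L_i and combine:
32·(-37/3) + 87·(63/2) + 184·(-27) + 335·(47/6) = 2

2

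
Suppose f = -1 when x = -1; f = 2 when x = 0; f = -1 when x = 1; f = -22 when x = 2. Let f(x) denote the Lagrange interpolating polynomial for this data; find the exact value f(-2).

Evaluate each Lagrange basis at x = -2:
L_0(-2) = (-2)·(-3)·(-4)/[(-1)·(-2)·(-3)] = 4
L_1(-2) = (-1)·(-3)·(-4)/[(1)·(-1)·(-2)] = -6
L_2(-2) = (-1)·(-2)·(-4)/[(2)·(1)·(-1)] = 4
L_3(-2) = (-1)·(-2)·(-3)/[(3)·(2)·(1)] = -1
Sum: (-1)·(4) + 2·(-6) + (-1)·(4) + (-22)·(-1) = 2

2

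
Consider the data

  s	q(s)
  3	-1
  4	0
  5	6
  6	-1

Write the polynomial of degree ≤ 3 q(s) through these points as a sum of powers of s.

q(s) = -3s^3 + (77/2)s^2 - (315/2)s + 206

Build the Lagrange basis polynomials:
L_0(s) = (s - 4)(s - 5)(s - 6) / [-6] = -(1/6)s^3 + (5/2)s^2 - (37/3)s + 20
L_1(s) = (s - 3)(s - 5)(s - 6) / [2] = (1/2)s^3 - 7s^2 + (63/2)s - 45
L_2(s) = (s - 3)(s - 4)(s - 6) / [-2] = -(1/2)s^3 + (13/2)s^2 - 27s + 36
L_3(s) = (s - 3)(s - 4)(s - 5) / [6] = (1/6)s^3 - 2s^2 + (47/6)s - 10
q(s) = (-1)·L_0 + 0·L_1 + 6·L_2 + (-1)·L_3
  (-1)·L_0(s) = (1/6)s^3 - (5/2)s^2 + (37/3)s - 20
  0·L_1(s) = 0
  6·L_2(s) = -3s^3 + 39s^2 - 162s + 216
  (-1)·L_3(s) = -(1/6)s^3 + 2s^2 - (47/6)s + 10
Adding term by term: -3s^3 + (77/2)s^2 - (315/2)s + 206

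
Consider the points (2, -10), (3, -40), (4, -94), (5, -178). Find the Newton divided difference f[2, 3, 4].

-12

f[2,3] = (-40 - (-10)) / (3 - 2) = -30
f[3,4] = (-94 - (-40)) / (4 - 3) = -54
f[2,3,4] = (-54 - (-30)) / (4 - 2) = -12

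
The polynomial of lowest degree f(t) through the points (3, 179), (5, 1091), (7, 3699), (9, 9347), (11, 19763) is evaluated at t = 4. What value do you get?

492

Evaluate each Lagrange basis at t = 4:
L_0(4) = (-1)·(-3)·(-5)·(-7)/[(-2)·(-4)·(-6)·(-8)] = 35/128
L_1(4) = (1)·(-3)·(-5)·(-7)/[(2)·(-2)·(-4)·(-6)] = 35/32
L_2(4) = (1)·(-1)·(-5)·(-7)/[(4)·(2)·(-2)·(-4)] = -35/64
L_3(4) = (1)·(-1)·(-3)·(-7)/[(6)·(4)·(2)·(-2)] = 7/32
L_4(4) = (1)·(-1)·(-3)·(-5)/[(8)·(6)·(4)·(2)] = -5/128
Sum: 179·(35/128) + 1091·(35/32) + 3699·(-35/64) + 9347·(7/32) + 19763·(-5/128) = 492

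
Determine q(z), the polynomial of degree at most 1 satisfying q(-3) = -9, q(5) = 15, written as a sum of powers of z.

q(z) = 3z

L_0(z) = (z - 5) / [-8] = -(1/8)z + 5/8
L_1(z) = (z + 3) / [8] = (1/8)z + 3/8
q(z) = (-9)·L_0 + 15·L_1
  (-9)·L_0(z) = (9/8)z - 45/8
  15·L_1(z) = (15/8)z + 45/8
Adding term by term: 3z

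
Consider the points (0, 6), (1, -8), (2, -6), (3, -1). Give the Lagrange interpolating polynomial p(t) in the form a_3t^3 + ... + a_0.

Build the Lagrange basis polynomials:
L_0(t) = (t - 1)(t - 2)(t - 3) / [-6] = -(1/6)t^3 + t^2 - (11/6)t + 1
L_1(t) = t(t - 2)(t - 3) / [2] = (1/2)t^3 - (5/2)t^2 + 3t
L_2(t) = t(t - 1)(t - 3) / [-2] = -(1/2)t^3 + 2t^2 - (3/2)t
L_3(t) = t(t - 1)(t - 2) / [6] = (1/6)t^3 - (1/2)t^2 + (1/3)t
p(t) = 6·L_0 + (-8)·L_1 + (-6)·L_2 + (-1)·L_3
  6·L_0(t) = -t^3 + 6t^2 - 11t + 6
  (-8)·L_1(t) = -4t^3 + 20t^2 - 24t
  (-6)·L_2(t) = 3t^3 - 12t^2 + 9t
  (-1)·L_3(t) = -(1/6)t^3 + (1/2)t^2 - (1/3)t
Adding term by term: -(13/6)t^3 + (29/2)t^2 - (79/3)t + 6

p(t) = -(13/6)t^3 + (29/2)t^2 - (79/3)t + 6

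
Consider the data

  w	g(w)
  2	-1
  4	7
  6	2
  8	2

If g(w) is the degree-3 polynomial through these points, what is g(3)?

L_0(3) = (-1)·(-3)·(-5)/[(-2)·(-4)·(-6)] = 5/16
L_1(3) = (1)·(-3)·(-5)/[(2)·(-2)·(-4)] = 15/16
L_2(3) = (1)·(-1)·(-5)/[(4)·(2)·(-2)] = -5/16
L_3(3) = (1)·(-1)·(-3)/[(6)·(4)·(2)] = 1/16
Sum: (-1)·(5/16) + 7·(15/16) + 2·(-5/16) + 2·(1/16) = 23/4

23/4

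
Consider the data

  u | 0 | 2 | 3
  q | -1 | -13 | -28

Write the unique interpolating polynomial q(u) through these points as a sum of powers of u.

q(u) = -3u^2 - 1

Build the Lagrange basis polynomials:
L_0(u) = (u - 2)(u - 3) / [6] = (1/6)u^2 - (5/6)u + 1
L_1(u) = u(u - 3) / [-2] = -(1/2)u^2 + (3/2)u
L_2(u) = u(u - 2) / [3] = (1/3)u^2 - (2/3)u
q(u) = (-1)·L_0 + (-13)·L_1 + (-28)·L_2
  (-1)·L_0(u) = -(1/6)u^2 + (5/6)u - 1
  (-13)·L_1(u) = (13/2)u^2 - (39/2)u
  (-28)·L_2(u) = -(28/3)u^2 + (56/3)u
Adding term by term: -3u^2 - 1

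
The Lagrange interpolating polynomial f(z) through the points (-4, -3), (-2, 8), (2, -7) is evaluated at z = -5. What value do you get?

Evaluate each Lagrange basis at z = -5:
L_0(-5) = (-3)·(-7)/[(-2)·(-6)] = 7/4
L_1(-5) = (-1)·(-7)/[(2)·(-4)] = -7/8
L_2(-5) = (-1)·(-3)/[(6)·(4)] = 1/8
Sum: (-3)·(7/4) + 8·(-7/8) + (-7)·(1/8) = -105/8

-105/8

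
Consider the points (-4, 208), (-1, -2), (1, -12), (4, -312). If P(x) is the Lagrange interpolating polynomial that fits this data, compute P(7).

-1530

L_0(7) = (8)·(6)·(3)/[(-3)·(-5)·(-8)] = -6/5
L_1(7) = (11)·(6)·(3)/[(3)·(-2)·(-5)] = 33/5
L_2(7) = (11)·(8)·(3)/[(5)·(2)·(-3)] = -44/5
L_3(7) = (11)·(8)·(6)/[(8)·(5)·(3)] = 22/5
Sum: 208·(-6/5) + (-2)·(33/5) + (-12)·(-44/5) + (-312)·(22/5) = -1530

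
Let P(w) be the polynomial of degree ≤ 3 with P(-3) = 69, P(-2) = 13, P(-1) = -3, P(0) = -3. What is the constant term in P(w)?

Build the Lagrange basis polynomials:
L_0(w) = (w + 2)(w + 1)w / [-6] = -(1/6)w^3 - (1/2)w^2 - (1/3)w
L_1(w) = (w + 3)(w + 1)w / [2] = (1/2)w^3 + 2w^2 + (3/2)w
L_2(w) = (w + 3)(w + 2)w / [-2] = -(1/2)w^3 - (5/2)w^2 - 3w
L_3(w) = (w + 3)(w + 2)(w + 1) / [6] = (1/6)w^3 + w^2 + (11/6)w + 1
P(w) = 69·L_0 + 13·L_1 + (-3)·L_2 + (-3)·L_3
Only the constant term is needed; take it from each L_i and combine:
69·(0) + 13·(0) + (-3)·(0) + (-3)·(1) = -3

-3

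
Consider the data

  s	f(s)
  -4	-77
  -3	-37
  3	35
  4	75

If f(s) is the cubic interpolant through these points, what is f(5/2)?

177/8

L_0(5/2) = (11/2)·(-1/2)·(-3/2)/[(-1)·(-7)·(-8)] = -33/448
L_1(5/2) = (13/2)·(-1/2)·(-3/2)/[(1)·(-6)·(-7)] = 13/112
L_2(5/2) = (13/2)·(11/2)·(-3/2)/[(7)·(6)·(-1)] = 143/112
L_3(5/2) = (13/2)·(11/2)·(-1/2)/[(8)·(7)·(1)] = -143/448
Sum: (-77)·(-33/448) + (-37)·(13/112) + 35·(143/112) + 75·(-143/448) = 177/8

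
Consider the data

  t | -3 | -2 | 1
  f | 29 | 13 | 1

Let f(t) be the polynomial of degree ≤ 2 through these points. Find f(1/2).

Evaluate each Lagrange basis at t = 1/2:
L_0(1/2) = (5/2)·(-1/2)/[(-1)·(-4)] = -5/16
L_1(1/2) = (7/2)·(-1/2)/[(1)·(-3)] = 7/12
L_2(1/2) = (7/2)·(5/2)/[(4)·(3)] = 35/48
Sum: 29·(-5/16) + 13·(7/12) + 1·(35/48) = -3/4

-3/4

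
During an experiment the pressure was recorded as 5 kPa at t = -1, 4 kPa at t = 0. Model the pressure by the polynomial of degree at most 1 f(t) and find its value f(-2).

6

Evaluate each Lagrange basis at t = -2:
L_0(-2) = (-2)/[(-1)] = 2
L_1(-2) = (-1)/[(1)] = -1
Sum: 5·(2) + 4·(-1) = 6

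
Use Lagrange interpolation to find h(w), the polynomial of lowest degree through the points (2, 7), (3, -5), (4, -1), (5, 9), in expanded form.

h(w) = -(5/3)w^3 + 23w^2 - (286/3)w + 119

Build the Lagrange basis polynomials:
L_0(w) = (w - 3)(w - 4)(w - 5) / [-6] = -(1/6)w^3 + 2w^2 - (47/6)w + 10
L_1(w) = (w - 2)(w - 4)(w - 5) / [2] = (1/2)w^3 - (11/2)w^2 + 19w - 20
L_2(w) = (w - 2)(w - 3)(w - 5) / [-2] = -(1/2)w^3 + 5w^2 - (31/2)w + 15
L_3(w) = (w - 2)(w - 3)(w - 4) / [6] = (1/6)w^3 - (3/2)w^2 + (13/3)w - 4
h(w) = 7·L_0 + (-5)·L_1 + (-1)·L_2 + 9·L_3
  7·L_0(w) = -(7/6)w^3 + 14w^2 - (329/6)w + 70
  (-5)·L_1(w) = -(5/2)w^3 + (55/2)w^2 - 95w + 100
  (-1)·L_2(w) = (1/2)w^3 - 5w^2 + (31/2)w - 15
  9·L_3(w) = (3/2)w^3 - (27/2)w^2 + 39w - 36
Adding term by term: -(5/3)w^3 + 23w^2 - (286/3)w + 119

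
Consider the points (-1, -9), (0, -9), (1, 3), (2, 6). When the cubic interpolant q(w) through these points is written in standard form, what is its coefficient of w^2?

Build the Lagrange basis polynomials:
L_0(w) = w(w - 1)(w - 2) / [-6] = -(1/6)w^3 + (1/2)w^2 - (1/3)w
L_1(w) = (w + 1)(w - 1)(w - 2) / [2] = (1/2)w^3 - w^2 - (1/2)w + 1
L_2(w) = (w + 1)w(w - 2) / [-2] = -(1/2)w^3 + (1/2)w^2 + w
L_3(w) = (w + 1)w(w - 1) / [6] = (1/6)w^3 - (1/6)w
q(w) = (-9)·L_0 + (-9)·L_1 + 3·L_2 + 6·L_3
Only the coefficient of w^2 is needed; take it from each L_i and combine:
(-9)·(1/2) + (-9)·(-1) + 3·(1/2) + 6·(0) = 6

6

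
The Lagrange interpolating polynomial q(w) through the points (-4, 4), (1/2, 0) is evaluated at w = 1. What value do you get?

Evaluate each Lagrange basis at w = 1:
L_0(1) = (1/2)/[(-9/2)] = -1/9
L_1(1) = (5)/[(9/2)] = 10/9
Sum: 4·(-1/9) + 0 = -4/9

-4/9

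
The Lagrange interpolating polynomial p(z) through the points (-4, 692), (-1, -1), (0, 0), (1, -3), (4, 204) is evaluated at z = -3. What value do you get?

225

Evaluate each Lagrange basis at z = -3:
L_0(-3) = (-2)·(-3)·(-4)·(-7)/[(-3)·(-4)·(-5)·(-8)] = 7/20
L_1(-3) = (1)·(-3)·(-4)·(-7)/[(3)·(-1)·(-2)·(-5)] = 14/5
L_2(-3) = (1)·(-2)·(-4)·(-7)/[(4)·(1)·(-1)·(-4)] = -7/2
L_3(-3) = (1)·(-2)·(-3)·(-7)/[(5)·(2)·(1)·(-3)] = 7/5
L_4(-3) = (1)·(-2)·(-3)·(-4)/[(8)·(5)·(4)·(3)] = -1/20
Sum: 692·(7/20) + (-1)·(14/5) + 0 + (-3)·(7/5) + 204·(-1/20) = 225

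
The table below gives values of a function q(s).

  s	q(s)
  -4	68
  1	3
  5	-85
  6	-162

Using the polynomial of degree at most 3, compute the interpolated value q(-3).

Evaluate each Lagrange basis at s = -3:
L_0(-3) = (-4)·(-8)·(-9)/[(-5)·(-9)·(-10)] = 16/25
L_1(-3) = (1)·(-8)·(-9)/[(5)·(-4)·(-5)] = 18/25
L_2(-3) = (1)·(-4)·(-9)/[(9)·(4)·(-1)] = -1
L_3(-3) = (1)·(-4)·(-8)/[(10)·(5)·(1)] = 16/25
Sum: 68·(16/25) + 3·(18/25) + (-85)·(-1) + (-162)·(16/25) = 27

27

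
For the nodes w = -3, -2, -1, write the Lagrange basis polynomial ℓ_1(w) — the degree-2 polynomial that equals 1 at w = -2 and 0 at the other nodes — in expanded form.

ℓ_1(w) = (w + 3)(w + 1) / [(1)·(-1)]
       = (w^2 + 4w + 3) / (-1)

ℓ_1(w) = -w^2 - 4w - 3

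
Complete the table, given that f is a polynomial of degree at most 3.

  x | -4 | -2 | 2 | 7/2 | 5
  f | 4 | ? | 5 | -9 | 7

The 4 known values determine f uniquely (degree ≤ 3).
Evaluate each Lagrange basis at x = -2:
L_0(-2) = (-4)·(-11/2)·(-7)/[(-6)·(-15/2)·(-9)] = 154/405
L_1(-2) = (2)·(-11/2)·(-7)/[(6)·(-3/2)·(-3)] = 77/27
L_2(-2) = (2)·(-4)·(-7)/[(15/2)·(3/2)·(-3/2)] = -448/135
L_3(-2) = (2)·(-4)·(-11/2)/[(9)·(3)·(3/2)] = 88/81
Sum: 4·(154/405) + 5·(77/27) + (-9)·(-448/135) + 7·(88/81) = 7189/135

7189/135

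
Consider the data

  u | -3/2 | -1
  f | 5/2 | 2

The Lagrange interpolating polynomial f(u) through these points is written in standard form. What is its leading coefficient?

-1

The leading coefficient equals the top divided difference f[-3/2,-1].
f[-3/2,-1] = (2 - 5/2) / (-1 - (-3/2)) = -1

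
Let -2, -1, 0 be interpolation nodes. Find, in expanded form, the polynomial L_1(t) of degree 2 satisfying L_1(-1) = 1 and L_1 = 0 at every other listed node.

L_1(t) = (t + 2)t / [(1)·(-1)]
       = (t^2 + 2t) / (-1)

L_1(t) = -t^2 - 2t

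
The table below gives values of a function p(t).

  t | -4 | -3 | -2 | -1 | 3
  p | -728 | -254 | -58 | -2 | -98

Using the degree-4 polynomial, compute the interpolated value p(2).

Using Newton's divided-difference form:
p[-4,-3] = (-254 - (-728)) / (-3 - (-4)) = 474
p[-3,-2] = (-58 - (-254)) / (-2 - (-3)) = 196
p[-2,-1] = (-2 - (-58)) / (-1 - (-2)) = 56
p[-1,3] = (-98 - (-2)) / (3 - (-1)) = -24
p[-4,-3,-2] = (196 - 474) / (-2 - (-4)) = -139
p[-3,-2,-1] = (56 - 196) / (-1 - (-3)) = -70
p[-2,-1,3] = (-24 - 56) / (3 - (-2)) = -16
p[-4,-3,-2,-1] = (-70 - (-139)) / (-1 - (-4)) = 23
p[-3,-2,-1,3] = (-16 - (-70)) / (3 - (-3)) = 9
p[-4,-3,-2,-1,3] = (9 - 23) / (3 - (-4)) = -2
p(2) = -728 + 474·(6) + (-139)·(6)·(5) + 23·(6)·(5)·(4) + (-2)·(6)·(5)·(4)·(3) = -14

-14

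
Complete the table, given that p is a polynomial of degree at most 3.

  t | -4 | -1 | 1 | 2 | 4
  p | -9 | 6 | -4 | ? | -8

The 4 known values determine p uniquely (degree ≤ 3).
Evaluate each Lagrange basis at t = 2:
L_0(2) = (3)·(1)·(-2)/[(-3)·(-5)·(-8)] = 1/20
L_1(2) = (6)·(1)·(-2)/[(3)·(-2)·(-5)] = -2/5
L_2(2) = (6)·(3)·(-2)/[(5)·(2)·(-3)] = 6/5
L_3(2) = (6)·(3)·(1)/[(8)·(5)·(3)] = 3/20
Sum: (-9)·(1/20) + 6·(-2/5) + (-4)·(6/5) + (-8)·(3/20) = -177/20

-177/20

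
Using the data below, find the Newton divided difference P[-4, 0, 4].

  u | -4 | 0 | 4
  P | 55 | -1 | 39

3

P[-4,0] = (-1 - 55) / (0 - (-4)) = -14
P[0,4] = (39 - (-1)) / (4 - 0) = 10
P[-4,0,4] = (10 - (-14)) / (4 - (-4)) = 3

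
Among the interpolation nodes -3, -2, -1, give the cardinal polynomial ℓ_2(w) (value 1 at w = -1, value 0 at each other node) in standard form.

ℓ_2(w) = (1/2)w^2 + (5/2)w + 3

ℓ_2(w) = (w + 3)(w + 2) / [(2)·(1)]
       = (w^2 + 5w + 6) / (2)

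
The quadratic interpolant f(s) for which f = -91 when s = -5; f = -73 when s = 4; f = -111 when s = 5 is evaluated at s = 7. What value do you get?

-211

Using Newton's divided-difference form:
f[-5,4] = (-73 - (-91)) / (4 - (-5)) = 2
f[4,5] = (-111 - (-73)) / (5 - 4) = -38
f[-5,4,5] = (-38 - 2) / (5 - (-5)) = -4
f(7) = -91 + 2·(12) + (-4)·(12)·(3) = -211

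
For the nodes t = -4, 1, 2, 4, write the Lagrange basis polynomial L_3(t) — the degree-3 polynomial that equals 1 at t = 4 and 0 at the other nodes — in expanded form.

L_3(t) = (1/48)t^3 + (1/48)t^2 - (5/24)t + 1/6

L_3(t) = (t + 4)(t - 1)(t - 2) / [(8)·(3)·(2)]
       = (t^3 + t^2 - 10t + 8) / (48)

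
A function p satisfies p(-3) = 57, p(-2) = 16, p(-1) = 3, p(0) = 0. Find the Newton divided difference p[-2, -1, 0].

p[-2,-1] = (3 - 16) / (-1 - (-2)) = -13
p[-1,0] = (0 - 3) / (0 - (-1)) = -3
p[-2,-1,0] = (-3 - (-13)) / (0 - (-2)) = 5

5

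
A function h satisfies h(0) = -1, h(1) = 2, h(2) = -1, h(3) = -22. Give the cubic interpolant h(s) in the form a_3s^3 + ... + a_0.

Newton's divided differences:
h[0,1] = (2 - (-1)) / (1 - 0) = 3
h[1,2] = (-1 - 2) / (2 - 1) = -3
h[2,3] = (-22 - (-1)) / (3 - 2) = -21
h[0,1,2] = (-3 - 3) / (2 - 0) = -3
h[1,2,3] = (-21 - (-3)) / (3 - 1) = -9
h[0,1,2,3] = (-9 - (-3)) / (3 - 0) = -2
h(s) = -1 + 3·s + (-3)·s(s - 1) + (-2)·s(s - 1)(s - 2)
Expanding: h(s) = -2s^3 + 3s^2 + 2s - 1

h(s) = -2s^3 + 3s^2 + 2s - 1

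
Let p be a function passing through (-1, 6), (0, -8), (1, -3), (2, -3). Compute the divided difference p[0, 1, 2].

p[0,1] = (-3 - (-8)) / (1 - 0) = 5
p[1,2] = (-3 - (-3)) / (2 - 1) = 0
p[0,1,2] = (0 - 5) / (2 - 0) = -5/2

-5/2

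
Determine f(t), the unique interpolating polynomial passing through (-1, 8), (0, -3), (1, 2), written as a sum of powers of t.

Build the Lagrange basis polynomials:
L_0(t) = t(t - 1) / [2] = (1/2)t^2 - (1/2)t
L_1(t) = (t + 1)(t - 1) / [-1] = -t^2 + 1
L_2(t) = (t + 1)t / [2] = (1/2)t^2 + (1/2)t
f(t) = 8·L_0 + (-3)·L_1 + 2·L_2
  8·L_0(t) = 4t^2 - 4t
  (-3)·L_1(t) = 3t^2 - 3
  2·L_2(t) = t^2 + t
Adding term by term: 8t^2 - 3t - 3

f(t) = 8t^2 - 3t - 3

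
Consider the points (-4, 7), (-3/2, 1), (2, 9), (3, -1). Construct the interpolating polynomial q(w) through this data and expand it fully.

q(w) = -(158/315)w^3 - (307/315)w^2 + (1387/315)w + 851/105

Newton's divided differences:
q[-4,-3/2] = (1 - 7) / (-3/2 - (-4)) = -12/5
q[-3/2,2] = (9 - 1) / (2 - (-3/2)) = 16/7
q[2,3] = (-1 - 9) / (3 - 2) = -10
q[-4,-3/2,2] = (16/7 - (-12/5)) / (2 - (-4)) = 82/105
q[-3/2,2,3] = (-10 - 16/7) / (3 - (-3/2)) = -172/63
q[-4,-3/2,2,3] = (-172/63 - 82/105) / (3 - (-4)) = -158/315
q(w) = 7 + (-12/5)·(w + 4) + (82/105)·(w + 4)(w + 3/2) + (-158/315)·(w + 4)(w + 3/2)(w - 2)
Expanding: q(w) = -(158/315)w^3 - (307/315)w^2 + (1387/315)w + 851/105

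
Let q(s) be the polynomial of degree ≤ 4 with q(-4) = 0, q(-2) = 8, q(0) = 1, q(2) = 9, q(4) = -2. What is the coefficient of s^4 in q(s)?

-1/6

The leading coefficient equals the top divided difference q[-4,-2,0,2,4].
q[-4,-2] = (8 - 0) / (-2 - (-4)) = 4
q[-2,0] = (1 - 8) / (0 - (-2)) = -7/2
q[0,2] = (9 - 1) / (2 - 0) = 4
q[2,4] = (-2 - 9) / (4 - 2) = -11/2
q[-4,-2,0] = (-7/2 - 4) / (0 - (-4)) = -15/8
q[-2,0,2] = (4 - (-7/2)) / (2 - (-2)) = 15/8
q[0,2,4] = (-11/2 - 4) / (4 - 0) = -19/8
q[-4,-2,0,2] = (15/8 - (-15/8)) / (2 - (-4)) = 5/8
q[-2,0,2,4] = (-19/8 - 15/8) / (4 - (-2)) = -17/24
q[-4,-2,0,2,4] = (-17/24 - 5/8) / (4 - (-4)) = -1/6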